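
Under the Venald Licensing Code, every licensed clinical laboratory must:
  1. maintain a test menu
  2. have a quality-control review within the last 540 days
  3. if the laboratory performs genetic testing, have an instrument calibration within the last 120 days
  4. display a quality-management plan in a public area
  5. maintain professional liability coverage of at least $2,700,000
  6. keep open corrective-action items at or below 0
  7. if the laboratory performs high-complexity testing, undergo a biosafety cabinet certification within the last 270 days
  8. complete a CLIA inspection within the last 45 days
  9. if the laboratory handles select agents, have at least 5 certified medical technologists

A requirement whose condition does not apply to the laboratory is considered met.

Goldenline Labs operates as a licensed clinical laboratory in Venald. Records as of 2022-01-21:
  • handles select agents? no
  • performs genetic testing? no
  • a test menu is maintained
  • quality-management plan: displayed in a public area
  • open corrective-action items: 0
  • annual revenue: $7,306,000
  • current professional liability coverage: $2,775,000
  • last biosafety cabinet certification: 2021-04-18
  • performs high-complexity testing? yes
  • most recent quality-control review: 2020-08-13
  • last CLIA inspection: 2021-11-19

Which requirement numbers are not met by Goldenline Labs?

7, 8

1. test menu present → met
2. quality-control review 526 days ago vs limit 540 → met
3. condition 'performs genetic testing' does not hold → requirement n/a → met
4. quality-management plan present → met
5. professional liability coverage $2,775,000 ≥ $2,700,000 → met
6. open corrective-action items 0 ≤ 0 → met
7. condition 'performs high-complexity testing' holds; biosafety cabinet certification 278 days ago vs limit 270 → not met
8. CLIA inspection 63 days ago vs limit 45 → not met
9. condition 'handles select agents' does not hold → requirement n/a → met
Not met: 7, 8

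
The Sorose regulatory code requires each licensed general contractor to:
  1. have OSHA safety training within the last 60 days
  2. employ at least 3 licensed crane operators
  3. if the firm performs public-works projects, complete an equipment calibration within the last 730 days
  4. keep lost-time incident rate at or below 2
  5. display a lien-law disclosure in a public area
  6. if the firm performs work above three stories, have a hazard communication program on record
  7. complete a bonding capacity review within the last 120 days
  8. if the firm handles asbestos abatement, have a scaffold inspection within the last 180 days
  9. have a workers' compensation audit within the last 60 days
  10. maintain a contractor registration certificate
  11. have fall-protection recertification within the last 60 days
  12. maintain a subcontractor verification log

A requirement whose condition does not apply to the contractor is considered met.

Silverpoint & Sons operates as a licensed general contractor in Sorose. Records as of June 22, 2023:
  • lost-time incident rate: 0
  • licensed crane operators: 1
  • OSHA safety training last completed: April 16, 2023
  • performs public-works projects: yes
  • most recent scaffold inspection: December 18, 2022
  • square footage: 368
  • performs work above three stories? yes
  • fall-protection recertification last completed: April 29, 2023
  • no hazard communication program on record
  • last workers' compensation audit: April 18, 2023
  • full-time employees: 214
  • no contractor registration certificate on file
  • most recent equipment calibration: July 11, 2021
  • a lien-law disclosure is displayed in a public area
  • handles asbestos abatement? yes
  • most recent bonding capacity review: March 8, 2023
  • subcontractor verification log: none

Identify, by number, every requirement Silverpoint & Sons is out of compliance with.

1. OSHA safety training 67 days ago vs limit 60 → not met
2. licensed crane operators 1 < 3 → not met
3. condition 'performs public-works projects' holds; equipment calibration 711 days ago vs limit 730 → met
4. lost-time incident rate 0 ≤ 2 → met
5. lien-law disclosure present → met
6. condition 'performs work above three stories' holds; hazard communication program absent → not met
7. bonding capacity review 106 days ago vs limit 120 → met
8. condition 'handles asbestos abatement' holds; scaffold inspection 186 days ago vs limit 180 → not met
9. workers' compensation audit 65 days ago vs limit 60 → not met
10. contractor registration certificate absent → not met
11. fall-protection recertification 54 days ago vs limit 60 → met
12. subcontractor verification log absent → not met
Not met: 1, 2, 6, 8, 9, 10, 12

1, 2, 6, 8, 9, 10, 12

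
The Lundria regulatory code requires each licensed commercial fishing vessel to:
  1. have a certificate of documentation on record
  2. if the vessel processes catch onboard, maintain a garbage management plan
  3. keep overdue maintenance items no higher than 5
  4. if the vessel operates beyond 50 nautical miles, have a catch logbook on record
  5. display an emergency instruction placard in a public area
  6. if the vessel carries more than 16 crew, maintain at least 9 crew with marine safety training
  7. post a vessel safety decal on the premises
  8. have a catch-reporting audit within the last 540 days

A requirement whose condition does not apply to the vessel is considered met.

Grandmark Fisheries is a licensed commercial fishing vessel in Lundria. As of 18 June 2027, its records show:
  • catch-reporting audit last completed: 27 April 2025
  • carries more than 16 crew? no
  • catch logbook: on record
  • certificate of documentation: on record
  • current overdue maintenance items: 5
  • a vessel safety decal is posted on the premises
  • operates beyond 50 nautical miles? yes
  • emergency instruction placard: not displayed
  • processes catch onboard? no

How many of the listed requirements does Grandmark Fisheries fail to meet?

1. certificate of documentation present → met
2. condition 'processes catch onboard' does not hold → requirement n/a → met
3. overdue maintenance items 5 ≤ 5 → met
4. condition 'operates beyond 50 nautical miles' holds; catch logbook present → met
5. emergency instruction placard absent → not met
6. condition 'carries more than 16 crew' does not hold → requirement n/a → met
7. vessel safety decal present → met
8. catch-reporting audit 782 days ago vs limit 540 → not met
Not met: 2 of 8

2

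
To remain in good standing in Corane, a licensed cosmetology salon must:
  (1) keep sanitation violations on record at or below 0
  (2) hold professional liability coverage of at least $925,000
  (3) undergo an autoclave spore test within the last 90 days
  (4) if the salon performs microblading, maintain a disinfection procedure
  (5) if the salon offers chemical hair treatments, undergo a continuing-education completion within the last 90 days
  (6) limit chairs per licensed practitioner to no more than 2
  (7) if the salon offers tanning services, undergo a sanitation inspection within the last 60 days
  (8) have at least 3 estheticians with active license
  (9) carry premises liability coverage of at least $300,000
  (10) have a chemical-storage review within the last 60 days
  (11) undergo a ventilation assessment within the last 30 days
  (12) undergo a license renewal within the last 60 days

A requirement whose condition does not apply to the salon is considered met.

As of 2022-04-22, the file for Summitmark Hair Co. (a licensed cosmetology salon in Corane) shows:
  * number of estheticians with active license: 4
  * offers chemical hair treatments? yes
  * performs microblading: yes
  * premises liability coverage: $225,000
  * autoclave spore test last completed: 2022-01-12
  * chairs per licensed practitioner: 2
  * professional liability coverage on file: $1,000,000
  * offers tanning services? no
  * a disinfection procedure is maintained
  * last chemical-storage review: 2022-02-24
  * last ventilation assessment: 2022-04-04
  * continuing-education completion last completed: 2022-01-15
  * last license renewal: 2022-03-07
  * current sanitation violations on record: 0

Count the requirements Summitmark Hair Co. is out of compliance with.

1. sanitation violations on record 0 ≤ 0 → met
2. professional liability coverage $1,000,000 ≥ $925,000 → met
3. autoclave spore test 100 days ago vs limit 90 → not met
4. condition 'performs microblading' holds; disinfection procedure present → met
5. condition 'offers chemical hair treatments' holds; continuing-education completion 97 days ago vs limit 90 → not met
6. chairs per licensed practitioner 2 ≤ 2 → met
7. condition 'offers tanning services' does not hold → requirement n/a → met
8. estheticians with active license 4 ≥ 3 → met
9. premises liability coverage $225,000 < $300,000 → not met
10. chemical-storage review 57 days ago vs limit 60 → met
11. ventilation assessment 18 days ago vs limit 30 → met
12. license renewal 46 days ago vs limit 60 → met
Not met: 3 of 12

3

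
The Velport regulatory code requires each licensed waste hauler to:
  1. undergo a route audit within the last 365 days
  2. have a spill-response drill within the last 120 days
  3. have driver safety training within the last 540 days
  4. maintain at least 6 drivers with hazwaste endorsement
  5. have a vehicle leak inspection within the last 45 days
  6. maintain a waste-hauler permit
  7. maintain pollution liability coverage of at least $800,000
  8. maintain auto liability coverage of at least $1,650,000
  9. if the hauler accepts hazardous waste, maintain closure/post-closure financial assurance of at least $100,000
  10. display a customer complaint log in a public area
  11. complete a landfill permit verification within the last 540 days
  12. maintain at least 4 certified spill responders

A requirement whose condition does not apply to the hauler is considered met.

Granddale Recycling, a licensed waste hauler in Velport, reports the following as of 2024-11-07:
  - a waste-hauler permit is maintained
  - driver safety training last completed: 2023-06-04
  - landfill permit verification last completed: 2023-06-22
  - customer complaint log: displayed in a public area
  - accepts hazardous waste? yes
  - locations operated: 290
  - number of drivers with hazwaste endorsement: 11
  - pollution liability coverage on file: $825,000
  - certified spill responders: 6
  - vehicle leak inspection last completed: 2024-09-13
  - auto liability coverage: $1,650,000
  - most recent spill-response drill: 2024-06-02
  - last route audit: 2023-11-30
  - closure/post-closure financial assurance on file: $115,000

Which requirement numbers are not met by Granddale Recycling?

2, 5

1. route audit 343 days ago vs limit 365 → met
2. spill-response drill 158 days ago vs limit 120 → not met
3. driver safety training 522 days ago vs limit 540 → met
4. drivers with hazwaste endorsement 11 ≥ 6 → met
5. vehicle leak inspection 55 days ago vs limit 45 → not met
6. waste-hauler permit present → met
7. pollution liability coverage $825,000 ≥ $800,000 → met
8. auto liability coverage $1,650,000 ≥ $1,650,000 → met
9. condition 'accepts hazardous waste' holds; closure/post-closure financial assurance $115,000 ≥ $100,000 → met
10. customer complaint log present → met
11. landfill permit verification 504 days ago vs limit 540 → met
12. certified spill responders 6 ≥ 4 → met
Not met: 2, 5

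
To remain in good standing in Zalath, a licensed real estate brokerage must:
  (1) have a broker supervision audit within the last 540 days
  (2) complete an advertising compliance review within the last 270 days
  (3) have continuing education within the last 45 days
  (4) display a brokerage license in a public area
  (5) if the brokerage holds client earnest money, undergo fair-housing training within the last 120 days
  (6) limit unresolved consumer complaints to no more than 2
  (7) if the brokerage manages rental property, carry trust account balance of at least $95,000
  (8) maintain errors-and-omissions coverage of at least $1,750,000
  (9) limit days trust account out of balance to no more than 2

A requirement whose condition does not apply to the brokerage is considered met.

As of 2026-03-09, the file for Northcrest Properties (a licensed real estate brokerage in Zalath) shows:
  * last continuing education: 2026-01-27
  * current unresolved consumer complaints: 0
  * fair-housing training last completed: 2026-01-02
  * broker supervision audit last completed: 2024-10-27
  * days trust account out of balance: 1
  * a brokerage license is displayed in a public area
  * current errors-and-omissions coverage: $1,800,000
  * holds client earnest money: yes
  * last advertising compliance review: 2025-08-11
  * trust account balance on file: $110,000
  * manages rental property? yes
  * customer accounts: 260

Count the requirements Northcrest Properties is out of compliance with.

1. broker supervision audit 498 days ago vs limit 540 → met
2. advertising compliance review 210 days ago vs limit 270 → met
3. continuing education 41 days ago vs limit 45 → met
4. brokerage license present → met
5. condition 'holds client earnest money' holds; fair-housing training 66 days ago vs limit 120 → met
6. unresolved consumer complaints 0 ≤ 2 → met
7. condition 'manages rental property' holds; trust account balance $110,000 ≥ $95,000 → met
8. errors-and-omissions coverage $1,800,000 ≥ $1,750,000 → met
9. days trust account out of balance 1 ≤ 2 → met
Not met: 0 of 9

0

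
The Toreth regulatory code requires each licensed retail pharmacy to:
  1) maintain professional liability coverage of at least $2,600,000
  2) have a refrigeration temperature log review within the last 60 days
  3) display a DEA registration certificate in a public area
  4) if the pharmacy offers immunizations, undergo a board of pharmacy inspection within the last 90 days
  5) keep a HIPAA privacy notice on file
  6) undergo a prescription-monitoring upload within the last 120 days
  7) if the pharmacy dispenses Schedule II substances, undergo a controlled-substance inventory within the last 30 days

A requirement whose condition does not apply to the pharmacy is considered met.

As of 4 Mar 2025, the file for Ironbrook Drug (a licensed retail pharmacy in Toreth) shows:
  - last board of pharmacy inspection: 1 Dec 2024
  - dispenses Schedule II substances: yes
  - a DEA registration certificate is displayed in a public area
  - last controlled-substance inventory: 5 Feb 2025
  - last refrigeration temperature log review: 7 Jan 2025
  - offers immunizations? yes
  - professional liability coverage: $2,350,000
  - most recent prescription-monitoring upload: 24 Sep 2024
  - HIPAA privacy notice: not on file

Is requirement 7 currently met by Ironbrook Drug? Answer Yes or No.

Yes

7. condition 'dispenses Schedule II substances' holds; controlled-substance inventory 27 days ago vs limit 30 → met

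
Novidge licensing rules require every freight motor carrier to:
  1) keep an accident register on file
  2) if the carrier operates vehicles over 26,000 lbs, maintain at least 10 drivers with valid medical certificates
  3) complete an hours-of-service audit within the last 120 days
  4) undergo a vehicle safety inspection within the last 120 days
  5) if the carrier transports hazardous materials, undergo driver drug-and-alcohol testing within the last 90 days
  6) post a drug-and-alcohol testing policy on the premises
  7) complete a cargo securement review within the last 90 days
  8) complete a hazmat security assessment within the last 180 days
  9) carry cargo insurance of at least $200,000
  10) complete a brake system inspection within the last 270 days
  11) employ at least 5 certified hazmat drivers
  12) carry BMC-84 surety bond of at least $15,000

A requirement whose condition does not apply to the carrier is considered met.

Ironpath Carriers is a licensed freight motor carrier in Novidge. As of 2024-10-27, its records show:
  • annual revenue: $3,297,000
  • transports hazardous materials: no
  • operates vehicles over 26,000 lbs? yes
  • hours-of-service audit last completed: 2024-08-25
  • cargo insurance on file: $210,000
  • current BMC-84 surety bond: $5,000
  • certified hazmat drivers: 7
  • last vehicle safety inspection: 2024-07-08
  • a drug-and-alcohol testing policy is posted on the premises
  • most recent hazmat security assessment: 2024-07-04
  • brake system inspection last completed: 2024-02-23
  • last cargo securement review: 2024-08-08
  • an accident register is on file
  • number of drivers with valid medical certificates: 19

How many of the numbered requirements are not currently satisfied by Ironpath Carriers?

1

1. accident register present → met
2. condition 'operates vehicles over 26,000 lbs' holds; drivers with valid medical certificates 19 ≥ 10 → met
3. hours-of-service audit 63 days ago vs limit 120 → met
4. vehicle safety inspection 111 days ago vs limit 120 → met
5. condition 'transports hazardous materials' does not hold → requirement n/a → met
6. drug-and-alcohol testing policy present → met
7. cargo securement review 80 days ago vs limit 90 → met
8. hazmat security assessment 115 days ago vs limit 180 → met
9. cargo insurance $210,000 ≥ $200,000 → met
10. brake system inspection 247 days ago vs limit 270 → met
11. certified hazmat drivers 7 ≥ 5 → met
12. BMC-84 surety bond $5,000 < $15,000 → not met
Not met: 1 of 12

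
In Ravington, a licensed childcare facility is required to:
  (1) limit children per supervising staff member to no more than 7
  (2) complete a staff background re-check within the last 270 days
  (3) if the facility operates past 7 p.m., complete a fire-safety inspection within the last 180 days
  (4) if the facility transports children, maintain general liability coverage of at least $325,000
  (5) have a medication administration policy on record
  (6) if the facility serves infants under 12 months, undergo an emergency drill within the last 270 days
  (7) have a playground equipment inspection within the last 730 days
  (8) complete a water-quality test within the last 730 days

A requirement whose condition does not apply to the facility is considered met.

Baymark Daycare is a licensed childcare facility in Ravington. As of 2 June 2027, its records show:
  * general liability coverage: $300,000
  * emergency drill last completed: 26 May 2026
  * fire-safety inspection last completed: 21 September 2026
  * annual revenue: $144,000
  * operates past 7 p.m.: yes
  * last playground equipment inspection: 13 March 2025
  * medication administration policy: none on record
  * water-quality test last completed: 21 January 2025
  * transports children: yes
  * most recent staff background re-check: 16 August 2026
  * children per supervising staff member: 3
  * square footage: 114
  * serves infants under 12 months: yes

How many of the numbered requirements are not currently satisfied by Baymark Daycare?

1. children per supervising staff member 3 ≤ 7 → met
2. staff background re-check 290 days ago vs limit 270 → not met
3. condition 'operates past 7 p.m.' holds; fire-safety inspection 254 days ago vs limit 180 → not met
4. condition 'transports children' holds; general liability coverage $300,000 < $325,000 → not met
5. medication administration policy absent → not met
6. condition 'serves infants under 12 months' holds; emergency drill 372 days ago vs limit 270 → not met
7. playground equipment inspection 811 days ago vs limit 730 → not met
8. water-quality test 862 days ago vs limit 730 → not met
Not met: 7 of 8

7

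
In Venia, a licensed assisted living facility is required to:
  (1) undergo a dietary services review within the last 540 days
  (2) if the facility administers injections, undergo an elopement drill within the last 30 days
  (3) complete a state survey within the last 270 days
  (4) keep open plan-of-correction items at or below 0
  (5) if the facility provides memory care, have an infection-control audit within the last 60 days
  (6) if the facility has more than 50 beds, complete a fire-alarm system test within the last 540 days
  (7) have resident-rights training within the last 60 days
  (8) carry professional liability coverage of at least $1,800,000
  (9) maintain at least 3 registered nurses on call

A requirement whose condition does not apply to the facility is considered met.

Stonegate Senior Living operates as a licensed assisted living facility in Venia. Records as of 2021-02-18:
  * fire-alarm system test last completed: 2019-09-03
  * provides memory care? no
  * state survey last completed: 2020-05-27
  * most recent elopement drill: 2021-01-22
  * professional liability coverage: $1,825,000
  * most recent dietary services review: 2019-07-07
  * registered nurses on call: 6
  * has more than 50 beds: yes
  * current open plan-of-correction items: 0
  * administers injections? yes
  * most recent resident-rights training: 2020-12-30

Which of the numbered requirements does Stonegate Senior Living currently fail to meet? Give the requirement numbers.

1. dietary services review 592 days ago vs limit 540 → not met
2. condition 'administers injections' holds; elopement drill 27 days ago vs limit 30 → met
3. state survey 267 days ago vs limit 270 → met
4. open plan-of-correction items 0 ≤ 0 → met
5. condition 'provides memory care' does not hold → requirement n/a → met
6. condition 'has more than 50 beds' holds; fire-alarm system test 534 days ago vs limit 540 → met
7. resident-rights training 50 days ago vs limit 60 → met
8. professional liability coverage $1,825,000 ≥ $1,800,000 → met
9. registered nurses on call 6 ≥ 3 → met
Not met: 1

1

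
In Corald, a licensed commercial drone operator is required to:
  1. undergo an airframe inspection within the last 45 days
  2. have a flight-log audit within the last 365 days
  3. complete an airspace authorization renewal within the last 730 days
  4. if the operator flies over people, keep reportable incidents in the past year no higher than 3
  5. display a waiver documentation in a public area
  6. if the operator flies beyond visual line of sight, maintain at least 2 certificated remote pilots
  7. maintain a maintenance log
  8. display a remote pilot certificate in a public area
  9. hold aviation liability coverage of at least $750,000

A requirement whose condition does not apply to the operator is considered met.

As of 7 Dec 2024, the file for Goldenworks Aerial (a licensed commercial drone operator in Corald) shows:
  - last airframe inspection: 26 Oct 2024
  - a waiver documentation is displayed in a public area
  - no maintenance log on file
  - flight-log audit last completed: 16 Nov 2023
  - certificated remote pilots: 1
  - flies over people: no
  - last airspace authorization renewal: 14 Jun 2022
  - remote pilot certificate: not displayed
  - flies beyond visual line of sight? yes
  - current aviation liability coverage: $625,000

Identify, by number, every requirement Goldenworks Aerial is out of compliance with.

2, 3, 6, 7, 8, 9

1. airframe inspection 42 days ago vs limit 45 → met
2. flight-log audit 387 days ago vs limit 365 → not met
3. airspace authorization renewal 907 days ago vs limit 730 → not met
4. condition 'flies over people' does not hold → requirement n/a → met
5. waiver documentation present → met
6. condition 'flies beyond visual line of sight' holds; certificated remote pilots 1 < 2 → not met
7. maintenance log absent → not met
8. remote pilot certificate absent → not met
9. aviation liability coverage $625,000 < $750,000 → not met
Not met: 2, 3, 6, 7, 8, 9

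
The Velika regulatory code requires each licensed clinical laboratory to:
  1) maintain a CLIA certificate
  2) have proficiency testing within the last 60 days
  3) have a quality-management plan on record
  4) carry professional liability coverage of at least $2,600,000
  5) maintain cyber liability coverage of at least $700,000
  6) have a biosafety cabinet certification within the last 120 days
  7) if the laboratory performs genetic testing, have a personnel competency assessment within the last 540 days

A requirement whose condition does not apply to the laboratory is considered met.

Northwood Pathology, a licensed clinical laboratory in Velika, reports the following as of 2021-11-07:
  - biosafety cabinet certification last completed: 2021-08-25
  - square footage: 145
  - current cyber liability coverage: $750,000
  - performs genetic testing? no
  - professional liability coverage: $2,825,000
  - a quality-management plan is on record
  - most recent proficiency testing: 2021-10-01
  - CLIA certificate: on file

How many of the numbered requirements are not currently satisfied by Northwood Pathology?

0

1. CLIA certificate present → met
2. proficiency testing 37 days ago vs limit 60 → met
3. quality-management plan present → met
4. professional liability coverage $2,825,000 ≥ $2,600,000 → met
5. cyber liability coverage $750,000 ≥ $700,000 → met
6. biosafety cabinet certification 74 days ago vs limit 120 → met
7. condition 'performs genetic testing' does not hold → requirement n/a → met
Not met: 0 of 7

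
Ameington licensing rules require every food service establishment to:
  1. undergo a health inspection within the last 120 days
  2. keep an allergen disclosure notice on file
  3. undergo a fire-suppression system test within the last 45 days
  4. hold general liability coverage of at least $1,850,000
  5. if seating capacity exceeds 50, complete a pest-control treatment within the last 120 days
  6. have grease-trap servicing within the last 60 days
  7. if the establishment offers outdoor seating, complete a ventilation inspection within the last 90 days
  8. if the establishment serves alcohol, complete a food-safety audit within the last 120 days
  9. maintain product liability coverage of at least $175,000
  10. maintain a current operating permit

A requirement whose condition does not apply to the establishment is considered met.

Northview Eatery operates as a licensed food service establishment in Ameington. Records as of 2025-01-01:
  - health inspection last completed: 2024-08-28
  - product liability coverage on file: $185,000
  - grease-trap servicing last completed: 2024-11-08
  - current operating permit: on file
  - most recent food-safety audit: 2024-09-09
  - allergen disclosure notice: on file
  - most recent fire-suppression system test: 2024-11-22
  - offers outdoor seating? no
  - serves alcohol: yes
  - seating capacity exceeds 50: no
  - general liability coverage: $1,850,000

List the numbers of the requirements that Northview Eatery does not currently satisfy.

1. health inspection 126 days ago vs limit 120 → not met
2. allergen disclosure notice present → met
3. fire-suppression system test 40 days ago vs limit 45 → met
4. general liability coverage $1,850,000 ≥ $1,850,000 → met
5. condition 'seating capacity exceeds 50' does not hold → requirement n/a → met
6. grease-trap servicing 54 days ago vs limit 60 → met
7. condition 'offers outdoor seating' does not hold → requirement n/a → met
8. condition 'serves alcohol' holds; food-safety audit 114 days ago vs limit 120 → met
9. product liability coverage $185,000 ≥ $175,000 → met
10. current operating permit present → met
Not met: 1

1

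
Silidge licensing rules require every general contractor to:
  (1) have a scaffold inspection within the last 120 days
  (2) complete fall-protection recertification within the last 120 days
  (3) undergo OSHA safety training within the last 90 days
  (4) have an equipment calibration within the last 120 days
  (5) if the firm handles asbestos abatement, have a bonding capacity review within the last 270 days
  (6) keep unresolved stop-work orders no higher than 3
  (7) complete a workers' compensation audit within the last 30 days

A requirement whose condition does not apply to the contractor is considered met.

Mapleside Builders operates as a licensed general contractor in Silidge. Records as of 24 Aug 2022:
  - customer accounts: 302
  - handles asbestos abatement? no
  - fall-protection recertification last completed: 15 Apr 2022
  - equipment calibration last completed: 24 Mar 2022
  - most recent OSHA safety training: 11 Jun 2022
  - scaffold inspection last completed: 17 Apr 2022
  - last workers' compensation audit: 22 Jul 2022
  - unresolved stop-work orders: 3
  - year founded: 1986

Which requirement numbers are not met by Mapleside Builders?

1. scaffold inspection 129 days ago vs limit 120 → not met
2. fall-protection recertification 131 days ago vs limit 120 → not met
3. OSHA safety training 74 days ago vs limit 90 → met
4. equipment calibration 153 days ago vs limit 120 → not met
5. condition 'handles asbestos abatement' does not hold → requirement n/a → met
6. unresolved stop-work orders 3 ≤ 3 → met
7. workers' compensation audit 33 days ago vs limit 30 → not met
Not met: 1, 2, 4, 7

1, 2, 4, 7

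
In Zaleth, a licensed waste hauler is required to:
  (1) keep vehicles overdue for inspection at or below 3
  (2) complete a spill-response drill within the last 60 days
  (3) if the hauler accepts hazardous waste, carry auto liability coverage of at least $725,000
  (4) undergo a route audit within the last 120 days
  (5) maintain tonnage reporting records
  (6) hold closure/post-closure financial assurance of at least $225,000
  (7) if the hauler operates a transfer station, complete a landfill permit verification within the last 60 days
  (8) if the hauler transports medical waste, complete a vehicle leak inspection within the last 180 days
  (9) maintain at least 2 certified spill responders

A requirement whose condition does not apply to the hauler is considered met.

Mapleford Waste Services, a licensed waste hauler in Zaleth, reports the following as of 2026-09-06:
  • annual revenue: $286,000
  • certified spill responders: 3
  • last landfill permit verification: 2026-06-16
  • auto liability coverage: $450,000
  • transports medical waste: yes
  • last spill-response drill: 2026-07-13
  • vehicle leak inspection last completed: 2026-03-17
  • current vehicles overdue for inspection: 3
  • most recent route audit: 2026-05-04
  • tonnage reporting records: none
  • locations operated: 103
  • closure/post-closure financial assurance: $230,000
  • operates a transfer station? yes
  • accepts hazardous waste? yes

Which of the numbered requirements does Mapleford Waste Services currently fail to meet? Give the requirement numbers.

1. vehicles overdue for inspection 3 ≤ 3 → met
2. spill-response drill 55 days ago vs limit 60 → met
3. condition 'accepts hazardous waste' holds; auto liability coverage $450,000 < $725,000 → not met
4. route audit 125 days ago vs limit 120 → not met
5. tonnage reporting records absent → not met
6. closure/post-closure financial assurance $230,000 ≥ $225,000 → met
7. condition 'operates a transfer station' holds; landfill permit verification 82 days ago vs limit 60 → not met
8. condition 'transports medical waste' holds; vehicle leak inspection 173 days ago vs limit 180 → met
9. certified spill responders 3 ≥ 2 → met
Not met: 3, 4, 5, 7

3, 4, 5, 7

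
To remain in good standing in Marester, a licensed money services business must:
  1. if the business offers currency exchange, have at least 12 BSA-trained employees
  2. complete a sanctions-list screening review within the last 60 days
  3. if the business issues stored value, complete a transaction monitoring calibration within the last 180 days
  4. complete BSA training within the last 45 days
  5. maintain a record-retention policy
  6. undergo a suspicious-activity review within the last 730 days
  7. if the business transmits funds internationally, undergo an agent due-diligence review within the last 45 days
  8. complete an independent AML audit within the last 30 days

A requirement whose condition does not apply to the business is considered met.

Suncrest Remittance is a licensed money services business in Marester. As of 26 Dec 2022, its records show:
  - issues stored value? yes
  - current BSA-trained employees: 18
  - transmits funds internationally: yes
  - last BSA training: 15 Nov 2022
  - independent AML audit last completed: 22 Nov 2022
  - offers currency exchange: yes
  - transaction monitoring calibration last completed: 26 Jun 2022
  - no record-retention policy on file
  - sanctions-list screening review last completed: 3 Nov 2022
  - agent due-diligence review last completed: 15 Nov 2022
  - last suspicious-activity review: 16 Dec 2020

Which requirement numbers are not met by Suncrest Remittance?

1. condition 'offers currency exchange' holds; BSA-trained employees 18 ≥ 12 → met
2. sanctions-list screening review 53 days ago vs limit 60 → met
3. condition 'issues stored value' holds; transaction monitoring calibration 183 days ago vs limit 180 → not met
4. BSA training 41 days ago vs limit 45 → met
5. record-retention policy absent → not met
6. suspicious-activity review 740 days ago vs limit 730 → not met
7. condition 'transmits funds internationally' holds; agent due-diligence review 41 days ago vs limit 45 → met
8. independent AML audit 34 days ago vs limit 30 → not met
Not met: 3, 5, 6, 8

3, 5, 6, 8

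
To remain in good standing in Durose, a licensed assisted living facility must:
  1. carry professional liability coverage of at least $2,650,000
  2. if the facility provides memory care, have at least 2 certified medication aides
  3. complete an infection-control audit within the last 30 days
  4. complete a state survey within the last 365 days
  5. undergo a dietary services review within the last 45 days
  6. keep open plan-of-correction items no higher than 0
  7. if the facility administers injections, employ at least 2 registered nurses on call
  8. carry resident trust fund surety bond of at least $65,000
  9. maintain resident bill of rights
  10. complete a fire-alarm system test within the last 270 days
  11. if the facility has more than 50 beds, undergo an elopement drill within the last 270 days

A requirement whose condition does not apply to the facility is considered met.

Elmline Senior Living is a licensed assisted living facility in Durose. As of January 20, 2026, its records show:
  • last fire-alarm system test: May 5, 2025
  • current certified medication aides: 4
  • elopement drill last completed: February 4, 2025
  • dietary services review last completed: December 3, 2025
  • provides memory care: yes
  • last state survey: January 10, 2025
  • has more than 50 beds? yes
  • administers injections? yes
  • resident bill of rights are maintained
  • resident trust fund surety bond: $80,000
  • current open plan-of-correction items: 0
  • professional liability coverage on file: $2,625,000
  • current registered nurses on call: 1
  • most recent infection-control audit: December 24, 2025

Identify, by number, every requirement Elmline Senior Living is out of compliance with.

1. professional liability coverage $2,625,000 < $2,650,000 → not met
2. condition 'provides memory care' holds; certified medication aides 4 ≥ 2 → met
3. infection-control audit 27 days ago vs limit 30 → met
4. state survey 375 days ago vs limit 365 → not met
5. dietary services review 48 days ago vs limit 45 → not met
6. open plan-of-correction items 0 ≤ 0 → met
7. condition 'administers injections' holds; registered nurses on call 1 < 2 → not met
8. resident trust fund surety bond $80,000 ≥ $65,000 → met
9. resident bill of rights present → met
10. fire-alarm system test 260 days ago vs limit 270 → met
11. condition 'has more than 50 beds' holds; elopement drill 350 days ago vs limit 270 → not met
Not met: 1, 4, 5, 7, 11

1, 4, 5, 7, 11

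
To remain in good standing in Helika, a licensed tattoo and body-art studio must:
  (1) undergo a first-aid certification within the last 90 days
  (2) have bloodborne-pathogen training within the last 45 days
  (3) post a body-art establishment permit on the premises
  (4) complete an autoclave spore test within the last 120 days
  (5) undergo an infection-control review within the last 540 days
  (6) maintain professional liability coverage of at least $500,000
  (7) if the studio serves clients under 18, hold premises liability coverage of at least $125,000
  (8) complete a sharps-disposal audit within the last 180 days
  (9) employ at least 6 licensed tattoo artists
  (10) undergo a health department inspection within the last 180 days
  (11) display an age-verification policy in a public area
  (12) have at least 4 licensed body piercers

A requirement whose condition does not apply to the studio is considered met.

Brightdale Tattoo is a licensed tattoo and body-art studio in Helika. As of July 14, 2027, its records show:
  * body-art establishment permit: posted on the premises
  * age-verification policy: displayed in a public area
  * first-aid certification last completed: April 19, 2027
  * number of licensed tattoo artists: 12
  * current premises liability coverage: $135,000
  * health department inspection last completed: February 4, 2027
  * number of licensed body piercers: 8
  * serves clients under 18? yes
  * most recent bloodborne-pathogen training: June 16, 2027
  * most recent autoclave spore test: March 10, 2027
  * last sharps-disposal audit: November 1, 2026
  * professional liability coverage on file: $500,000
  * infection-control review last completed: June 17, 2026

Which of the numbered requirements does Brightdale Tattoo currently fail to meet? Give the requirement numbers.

1. first-aid certification 86 days ago vs limit 90 → met
2. bloodborne-pathogen training 28 days ago vs limit 45 → met
3. body-art establishment permit present → met
4. autoclave spore test 126 days ago vs limit 120 → not met
5. infection-control review 392 days ago vs limit 540 → met
6. professional liability coverage $500,000 ≥ $500,000 → met
7. condition 'serves clients under 18' holds; premises liability coverage $135,000 ≥ $125,000 → met
8. sharps-disposal audit 255 days ago vs limit 180 → not met
9. licensed tattoo artists 12 ≥ 6 → met
10. health department inspection 160 days ago vs limit 180 → met
11. age-verification policy present → met
12. licensed body piercers 8 ≥ 4 → met
Not met: 4, 8

4, 8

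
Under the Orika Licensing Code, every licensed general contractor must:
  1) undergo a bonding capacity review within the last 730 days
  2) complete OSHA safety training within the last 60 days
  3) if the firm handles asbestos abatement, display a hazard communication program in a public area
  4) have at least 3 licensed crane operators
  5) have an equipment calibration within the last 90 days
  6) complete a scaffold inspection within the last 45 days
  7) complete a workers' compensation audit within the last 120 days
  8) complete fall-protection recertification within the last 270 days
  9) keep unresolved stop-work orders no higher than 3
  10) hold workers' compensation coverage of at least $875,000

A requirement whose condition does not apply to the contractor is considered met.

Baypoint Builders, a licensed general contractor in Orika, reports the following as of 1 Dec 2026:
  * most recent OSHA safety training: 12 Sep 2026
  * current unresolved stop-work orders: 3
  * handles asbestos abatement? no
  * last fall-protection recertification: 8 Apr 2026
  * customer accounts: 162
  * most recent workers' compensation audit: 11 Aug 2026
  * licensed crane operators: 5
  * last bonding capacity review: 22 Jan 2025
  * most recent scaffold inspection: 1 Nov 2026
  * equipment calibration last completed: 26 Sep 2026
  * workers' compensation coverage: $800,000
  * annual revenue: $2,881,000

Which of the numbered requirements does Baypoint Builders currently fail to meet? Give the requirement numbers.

1. bonding capacity review 678 days ago vs limit 730 → met
2. OSHA safety training 80 days ago vs limit 60 → not met
3. condition 'handles asbestos abatement' does not hold → requirement n/a → met
4. licensed crane operators 5 ≥ 3 → met
5. equipment calibration 66 days ago vs limit 90 → met
6. scaffold inspection 30 days ago vs limit 45 → met
7. workers' compensation audit 112 days ago vs limit 120 → met
8. fall-protection recertification 237 days ago vs limit 270 → met
9. unresolved stop-work orders 3 ≤ 3 → met
10. workers' compensation coverage $800,000 < $875,000 → not met
Not met: 2, 10

2, 10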